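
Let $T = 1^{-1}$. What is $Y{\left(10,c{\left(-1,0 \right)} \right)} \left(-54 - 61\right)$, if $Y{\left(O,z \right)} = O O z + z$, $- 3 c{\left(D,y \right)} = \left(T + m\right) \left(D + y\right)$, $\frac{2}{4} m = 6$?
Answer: $- \frac{150995}{3} \approx -50332.0$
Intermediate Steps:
$T = 1$
$m = 12$ ($m = 2 \cdot 6 = 12$)
$c{\left(D,y \right)} = - \frac{13 D}{3} - \frac{13 y}{3}$ ($c{\left(D,y \right)} = - \frac{\left(1 + 12\right) \left(D + y\right)}{3} = - \frac{13 \left(D + y\right)}{3} = - \frac{13 D + 13 y}{3} = - \frac{13 D}{3} - \frac{13 y}{3}$)
$Y{\left(O,z \right)} = z + z O^{2}$ ($Y{\left(O,z \right)} = O^{2} z + z = z O^{2} + z = z + z O^{2}$)
$Y{\left(10,c{\left(-1,0 \right)} \right)} \left(-54 - 61\right) = \left(\left(- \frac{13}{3}\right) \left(-1\right) - 0\right) \left(1 + 10^{2}\right) \left(-54 - 61\right) = \left(\frac{13}{3} + 0\right) \left(1 + 100\right) \left(-115\right) = \frac{13}{3} \cdot 101 \left(-115\right) = \frac{1313}{3} \left(-115\right) = - \frac{150995}{3}$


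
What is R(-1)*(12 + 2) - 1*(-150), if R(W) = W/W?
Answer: 164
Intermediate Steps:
R(W) = 1
R(-1)*(12 + 2) - 1*(-150) = 1*(12 + 2) - 1*(-150) = 1*14 + 150 = 14 + 150 = 164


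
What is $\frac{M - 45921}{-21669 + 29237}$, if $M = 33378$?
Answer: $- \frac{12543}{7568} \approx -1.6574$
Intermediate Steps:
$\frac{M - 45921}{-21669 + 29237} = \frac{33378 - 45921}{-21669 + 29237} = - \frac{12543}{7568}$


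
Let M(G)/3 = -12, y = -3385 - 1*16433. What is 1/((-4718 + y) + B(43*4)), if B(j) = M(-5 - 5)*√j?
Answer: -3067/75224048 + 9*√43/75224048 ≈ -3.9987e-5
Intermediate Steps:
y = -19818 (y = -3385 - 16433 = -19818)
M(G) = -36 (M(G) = 3*(-12) = -36)
B(j) = -36*√j
1/((-4718 + y) + B(43*4)) = 1/((-4718 - 19818) - 36*2*√43) = 1/(-24536 - 72*√43)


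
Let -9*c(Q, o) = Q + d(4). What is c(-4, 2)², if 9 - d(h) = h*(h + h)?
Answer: 9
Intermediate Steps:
d(h) = 9 - 2*h² (d(h) = 9 - h*(h + h) = 9 - h*2*h = 9 - 2*h²)
c(Q, o) = 23/9 - Q/9 (c(Q, o) = -(Q + (9 - 2*4²))/9 = -(Q + (9 - 2*16))/9 = -(Q + (9 - 32))/9 = -(Q - 23)/9 = -(-23 + Q)/9 = 23/9 - Q/9)
c(-4, 2)² = (23/9 - ⅑*(-4))² = (23/9 + 4/9)² = 3² = 9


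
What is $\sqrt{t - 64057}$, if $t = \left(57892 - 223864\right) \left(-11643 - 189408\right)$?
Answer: $\sqrt{33368772515} \approx 1.8267 \cdot 10^{5}$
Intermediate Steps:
$t = 33368836572$ ($t = \left(-165972\right) \left(-201051\right) = 33368836572$)
$\sqrt{t - 64057} = \sqrt{33368836572 - 64057} = \sqrt{33368772515}$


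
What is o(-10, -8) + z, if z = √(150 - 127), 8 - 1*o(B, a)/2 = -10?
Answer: 36 + √23 ≈ 40.796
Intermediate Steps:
o(B, a) = 36 (o(B, a) = 16 - 2*(-10) = 16 + 20 = 36)
z = √23 ≈ 4.7958
o(-10, -8) + z = 36 + √23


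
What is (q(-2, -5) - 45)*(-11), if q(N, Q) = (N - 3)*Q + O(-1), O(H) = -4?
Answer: 264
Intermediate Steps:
q(N, Q) = -4 + Q*(-3 + N) (q(N, Q) = (N - 3)*Q - 4 = (-3 + N)*Q - 4 = Q*(-3 + N) - 4 = -4 + Q*(-3 + N))
(q(-2, -5) - 45)*(-11) = ((-4 - 3*(-5) - 2*(-5)) - 45)*(-11) = ((-4 + 15 + 10) - 45)*(-11) = (21 - 45)*(-11) = -24*(-11) = 264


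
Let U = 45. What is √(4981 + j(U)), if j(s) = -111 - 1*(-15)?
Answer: √4885 ≈ 69.893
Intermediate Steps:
j(s) = -96 (j(s) = -111 + 15 = -96)
√(4981 + j(U)) = √(4981 - 96) = √4885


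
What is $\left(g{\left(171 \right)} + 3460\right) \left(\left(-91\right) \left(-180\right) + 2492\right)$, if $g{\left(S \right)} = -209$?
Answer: $61352872$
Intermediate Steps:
$\left(g{\left(171 \right)} + 3460\right) \left(\left(-91\right) \left(-180\right) + 2492\right) = \left(-209 + 3460\right) \left(\left(-91\right) \left(-180\right) + 2492\right) = 3251 \left(16380 + 2492\right) = 3251 \cdot 18872 = 61352872$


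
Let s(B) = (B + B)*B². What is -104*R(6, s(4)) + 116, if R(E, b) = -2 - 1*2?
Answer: 532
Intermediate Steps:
s(B) = 2*B³ (s(B) = (2*B)*B² = 2*B³)
R(E, b) = -4 (R(E, b) = -2 - 2 = -4)
-104*R(6, s(4)) + 116 = -104*(-4) + 116 = 416 + 116 = 532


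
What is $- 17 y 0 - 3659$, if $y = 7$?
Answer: $-3659$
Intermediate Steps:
$- 17 y 0 - 3659 = \left(-17\right) 7 \cdot 0 - 3659 = \left(-119\right) 0 - 3659 = 0 - 3659 = -3659$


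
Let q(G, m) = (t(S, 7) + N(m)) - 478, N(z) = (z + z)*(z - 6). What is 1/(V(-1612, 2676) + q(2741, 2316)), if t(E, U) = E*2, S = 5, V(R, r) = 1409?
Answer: 1/10700861 ≈ 9.3450e-8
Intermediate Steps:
t(E, U) = 2*E
N(z) = 2*z*(-6 + z) (N(z) = (2*z)*(-6 + z) = 2*z*(-6 + z))
q(G, m) = -468 + 2*m*(-6 + m) (q(G, m) = (2*5 + 2*m*(-6 + m)) - 478 = (10 + 2*m*(-6 + m)) - 478 = -468 + 2*m*(-6 + m))
1/(V(-1612, 2676) + q(2741, 2316)) = 1/(1409 + (-468 + 2*2316*(-6 + 2316))) = 1/(1409 + (-468 + 2*2316*2310)) = 1/(1409 + (-468 + 10699920)) = 1/(1409 + 10699452) = 1/10700861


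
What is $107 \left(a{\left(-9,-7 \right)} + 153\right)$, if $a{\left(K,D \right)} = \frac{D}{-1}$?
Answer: $17120$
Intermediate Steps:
$a{\left(K,D \right)} = - D$ ($a{\left(K,D \right)} = D \left(-1\right) = - D$)
$107 \left(a{\left(-9,-7 \right)} + 153\right) = 107 \left(\left(-1\right) \left(-7\right) + 153\right) = 107 \left(7 + 153\right) = 107 \cdot 160 = 17120$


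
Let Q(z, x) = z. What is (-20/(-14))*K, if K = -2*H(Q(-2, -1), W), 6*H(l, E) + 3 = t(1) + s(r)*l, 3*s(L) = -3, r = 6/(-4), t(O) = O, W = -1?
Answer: 0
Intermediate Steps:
r = -3/2 (r = 6*(-¼) = -3/2 ≈ -1.5000)
s(L) = -1 (s(L) = (⅓)*(-3) = -1)
H(l, E) = -⅓ - l/6 (H(l, E) = -½ + (1 - l)/6 = -½ + (⅙ - l/6) = -⅓ - l/6)
K = 0 (K = -2*(-⅓ - ⅙*(-2)) = -2*(-⅓ + ⅓) = -2*0 = 0)
(-20/(-14))*K = -20/(-14)*0 = -20*(-1/14)*0 = (10/7)*0 = 0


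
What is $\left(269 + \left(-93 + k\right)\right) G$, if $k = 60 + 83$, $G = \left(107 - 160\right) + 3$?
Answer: $-15950$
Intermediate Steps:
$G = -50$ ($G = -53 + 3 = -50$)
$k = 143$
$\left(269 + \left(-93 + k\right)\right) G = \left(269 + \left(-93 + 143\right)\right) \left(-50\right) = \left(269 + 50\right) \left(-50\right) = 319 \left(-50\right) = -15950$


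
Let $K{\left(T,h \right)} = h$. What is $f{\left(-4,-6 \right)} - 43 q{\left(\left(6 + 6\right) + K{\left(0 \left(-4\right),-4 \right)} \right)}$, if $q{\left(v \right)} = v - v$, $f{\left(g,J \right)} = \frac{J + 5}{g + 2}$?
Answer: $\frac{1}{2} \approx 0.5$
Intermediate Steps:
$f{\left(g,J \right)} = \frac{5 + J}{2 + g}$
$q{\left(v \right)} = 0$
$f{\left(-4,-6 \right)} - 43 q{\left(\left(6 + 6\right) + K{\left(0 \left(-4\right),-4 \right)} \right)} = \frac{5 - 6}{2 - 4} - 0 = \frac{1}{-2} \left(-1\right) + 0 = \left(- \frac{1}{2}\right) \left(-1\right) + 0 = \frac{1}{2} + 0 = \frac{1}{2}$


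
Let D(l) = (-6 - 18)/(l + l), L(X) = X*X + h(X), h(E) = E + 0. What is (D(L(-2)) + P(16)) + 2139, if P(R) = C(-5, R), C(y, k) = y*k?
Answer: 2053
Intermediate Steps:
h(E) = E
L(X) = X + X² (L(X) = X*X + X = X² + X = X + X²)
C(y, k) = k*y
D(l) = -12/l (D(l) = -24*1/(2*l) = -12/l)
P(R) = -5*R (P(R) = R*(-5) = -5*R)
(D(L(-2)) + P(16)) + 2139 = (-12*(-1/(2*(1 - 2))) - 5*16) + 2139 = (-12/((-2*(-1))) - 80) + 2139 = (-12/2 - 80) + 2139 = (-12*½ - 80) + 2139 = (-6 - 80) + 2139 = -86 + 2139 = 2053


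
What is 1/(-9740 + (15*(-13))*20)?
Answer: -1/13640 ≈ -7.3314e-5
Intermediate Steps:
1/(-9740 + (15*(-13))*20) = 1/(-9740 - 195*20) = 1/(-9740 - 3900) = 1/(-13640) = -1/13640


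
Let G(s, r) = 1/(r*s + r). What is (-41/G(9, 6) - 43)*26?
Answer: -65078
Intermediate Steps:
G(s, r) = 1/(r + r*s)
(-41/G(9, 6) - 43)*26 = (-41/(1/(6*(1 + 9))) - 43)*26 = (-41/((⅙)/10) - 43)*26 = (-41/((⅙)*(⅒)) - 43)*26 = (-41/1/60 - 43)*26 = (-41*60 - 43)*26 = (-2460 - 43)*26 = -2503*26 = -65078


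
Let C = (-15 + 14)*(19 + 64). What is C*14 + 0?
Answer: -1162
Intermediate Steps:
C = -83 (C = -1*83 = -83)
C*14 + 0 = -83*14 + 0 = -1162 + 0 = -1162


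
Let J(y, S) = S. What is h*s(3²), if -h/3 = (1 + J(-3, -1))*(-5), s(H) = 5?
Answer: 0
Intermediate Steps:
h = 0 (h = -3*(1 - 1)*(-5) = -0*(-5) = -3*0 = 0)
h*s(3²) = 0*5 = 0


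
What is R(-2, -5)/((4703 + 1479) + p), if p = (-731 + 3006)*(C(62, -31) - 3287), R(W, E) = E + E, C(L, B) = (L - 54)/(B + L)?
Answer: 310/231605833 ≈ 1.3385e-6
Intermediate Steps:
C(L, B) = (-54 + L)/(B + L)
R(W, E) = 2*E
p = -231797475/31 (p = (-731 + 3006)*((-54 + 62)/(-31 + 62) - 3287) = 2275*(8/31 - 3287) = 2275*(-101889/31) = -231797475/31 ≈ -7.4773e+6)
R(-2, -5)/((4703 + 1479) + p) = (2*(-5))/((4703 + 1479) - 231797475/31) = -10/(6182 - 231797475/31) = -10/(-231605833/31) = -31/231605833*(-10) = 310/231605833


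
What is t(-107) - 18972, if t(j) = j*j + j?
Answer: -7630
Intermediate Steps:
t(j) = j + j² (t(j) = j² + j = j + j²)
t(-107) - 18972 = -107*(1 - 107) - 18972 = -107*(-106) - 18972 = 11342 - 18972 = -7630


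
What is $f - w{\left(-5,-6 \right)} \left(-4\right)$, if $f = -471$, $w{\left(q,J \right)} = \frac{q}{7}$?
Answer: $- \frac{3317}{7} \approx -473.86$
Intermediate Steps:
$w{\left(q,J \right)} = \frac{q}{7}$ ($w{\left(q,J \right)} = q \frac{1}{7} = \frac{q}{7}$)
$f - w{\left(-5,-6 \right)} \left(-4\right) = -471 - \frac{1}{7} \left(-5\right) \left(-4\right) = -471 - \left(- \frac{5}{7}\right) \left(-4\right) = -471 - \frac{20}{7} = - \frac{3317}{7}$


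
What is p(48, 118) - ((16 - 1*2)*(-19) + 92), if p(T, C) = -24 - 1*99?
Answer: 51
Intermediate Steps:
p(T, C) = -123 (p(T, C) = -24 - 99 = -123)
p(48, 118) - ((16 - 1*2)*(-19) + 92) = -123 - ((16 - 1*2)*(-19) + 92) = -123 - ((16 - 2)*(-19) + 92) = -123 - (14*(-19) + 92) = -123 - (-266 + 92) = -123 - 1*(-174) = -123 + 174 = 51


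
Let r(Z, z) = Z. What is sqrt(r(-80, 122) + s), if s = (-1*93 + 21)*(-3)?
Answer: 2*sqrt(34) ≈ 11.662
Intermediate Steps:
s = 216 (s = (-93 + 21)*(-3) = -72*(-3) = 216)
sqrt(r(-80, 122) + s) = sqrt(-80 + 216) = sqrt(136) = 2*sqrt(34)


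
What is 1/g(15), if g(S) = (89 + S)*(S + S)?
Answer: 1/3120 ≈ 0.00032051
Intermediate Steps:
g(S) = 2*S*(89 + S) (g(S) = (89 + S)*(2*S) = 2*S*(89 + S))
1/g(15) = 1/(2*15*(89 + 15)) = 1/(2*15*104) = 1/3120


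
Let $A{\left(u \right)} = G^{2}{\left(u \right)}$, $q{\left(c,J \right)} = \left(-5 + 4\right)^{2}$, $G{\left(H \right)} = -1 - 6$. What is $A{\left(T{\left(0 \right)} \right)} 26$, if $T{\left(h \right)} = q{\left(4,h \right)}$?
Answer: $1274$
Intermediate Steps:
$G{\left(H \right)} = -7$ ($G{\left(H \right)} = -1 - 6 = -7$)
$q{\left(c,J \right)} = 1$ ($q{\left(c,J \right)} = \left(-1\right)^{2} = 1$)
$T{\left(h \right)} = 1$
$A{\left(u \right)} = 49$ ($A{\left(u \right)} = \left(-7\right)^{2} = 49$)
$A{\left(T{\left(0 \right)} \right)} 26 = 49 \cdot 26 = 1274$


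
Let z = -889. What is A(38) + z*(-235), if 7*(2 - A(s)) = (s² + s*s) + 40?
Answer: 1459491/7 ≈ 2.0850e+5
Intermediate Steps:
A(s) = -26/7 - 2*s²/7 (A(s) = 2 - ((s² + s*s) + 40)/7 = 2 - ((s² + s²) + 40)/7 = 2 - (2*s² + 40)/7 = 2 - (40 + 2*s²)/7 = 2 + (-40/7 - 2*s²/7) = -26/7 - 2*s²/7)
A(38) + z*(-235) = (-26/7 - 2/7*38²) - 889*(-235) = (-26/7 - 2/7*1444) + 208915 = (-26/7 - 2888/7) + 208915 = -2914/7 + 208915 = 1459491/7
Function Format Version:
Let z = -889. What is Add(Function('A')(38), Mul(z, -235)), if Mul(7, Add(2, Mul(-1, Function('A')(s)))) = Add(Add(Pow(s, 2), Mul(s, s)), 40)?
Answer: Rational(1459491, 7) ≈ 2.0850e+5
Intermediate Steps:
Function('A')(s) = Add(Rational(-26, 7), Mul(Rational(-2, 7), Pow(s, 2))) (Function('A')(s) = Add(2, Mul(Rational(-1, 7), Add(Add(Pow(s, 2), Mul(s, s)), 40))) = Add(2, Mul(Rational(-1, 7), Add(Add(Pow(s, 2), Pow(s, 2)), 40))) = Add(2, Mul(Rational(-1, 7), Add(Mul(2, Pow(s, 2)), 40))) = Add(2, Mul(Rational(-1, 7), Add(40, Mul(2, Pow(s, 2))))) = Add(2, Add(Rational(-40, 7), Mul(Rational(-2, 7), Pow(s, 2)))) = Add(Rational(-26, 7), Mul(Rational(-2, 7), Pow(s, 2))))
Add(Function('A')(38), Mul(z, -235)) = Add(Add(Rational(-26, 7), Mul(Rational(-2, 7), Pow(38, 2))), Mul(-889, -235)) = Add(Add(Rational(-26, 7), Mul(Rational(-2, 7), 1444)), 208915) = Add(Add(Rational(-26, 7), Rational(-2888, 7)), 208915) = Add(Rational(-2914, 7), 208915) = Rational(1459491, 7)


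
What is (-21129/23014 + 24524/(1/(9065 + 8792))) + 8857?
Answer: 10078611328821/23014 ≈ 4.3793e+8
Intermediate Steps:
(-21129/23014 + 24524/(1/(9065 + 8792))) + 8857 = (-21129*1/23014 + 24524/(1/17857)) + 8857 = (-21129/23014 + 24524/(1/17857)) + 8857 = (-21129/23014 + 24524*17857) + 8857 = (-21129/23014 + 437925068) + 8857 = 10078407493823/23014 + 8857 = 10078611328821/23014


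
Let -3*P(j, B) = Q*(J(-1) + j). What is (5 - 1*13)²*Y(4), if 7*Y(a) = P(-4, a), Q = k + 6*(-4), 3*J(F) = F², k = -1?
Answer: -17600/63 ≈ -279.37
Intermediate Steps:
J(F) = F²/3
Q = -25 (Q = -1 + 6*(-4) = -1 - 24 = -25)
P(j, B) = 25/9 + 25*j/3 (P(j, B) = -(-25)*((⅓)*(-1)² + j)/3 = -(-25)*((⅓)*1 + j)/3 = -(-25)*(⅓ + j)/3 = -(-25/3 - 25*j)/3 = 25/9 + 25*j/3)
Y(a) = -275/63 (Y(a) = (25/9 + (25/3)*(-4))/7 = (25/9 - 100/3)/7 = (⅐)*(-275/9) = -275/63)
(5 - 1*13)²*Y(4) = (5 - 1*13)²*(-275/63) = (5 - 13)²*(-275/63) = (-8)²*(-275/63) = 64*(-275/63) = -17600/63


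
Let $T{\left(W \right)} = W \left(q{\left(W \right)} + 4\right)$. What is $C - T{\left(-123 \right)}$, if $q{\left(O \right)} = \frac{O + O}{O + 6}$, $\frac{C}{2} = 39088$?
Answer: $\frac{1026046}{13} \approx 78927.0$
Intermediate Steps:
$C = 78176$ ($C = 2 \cdot 39088 = 78176$)
$q{\left(O \right)} = \frac{2 O}{6 + O}$
$T{\left(W \right)} = W \left(4 + \frac{2 W}{6 + W}\right)$ ($T{\left(W \right)} = W \left(\frac{2 W}{6 + W} + 4\right) = W \left(4 + \frac{2 W}{6 + W}\right)$)
$C - T{\left(-123 \right)} = 78176 - 6 \left(-123\right) \frac{1}{6 - 123} \left(4 - 123\right) = 78176 - 6 \left(-123\right) \frac{1}{-117} \left(-119\right) = 78176 - 6 \left(-123\right) \left(- \frac{1}{117}\right) \left(-119\right) = 78176 - - \frac{9758}{13} = 78176 + \frac{9758}{13} = \frac{1026046}{13}$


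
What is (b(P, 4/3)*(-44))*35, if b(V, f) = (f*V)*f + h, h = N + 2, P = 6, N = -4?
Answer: -40040/3 ≈ -13347.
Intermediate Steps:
h = -2 (h = -4 + 2 = -2)
b(V, f) = -2 + V*f² (b(V, f) = (f*V)*f - 2 = (V*f)*f - 2 = V*f² - 2 = -2 + V*f²)
(b(P, 4/3)*(-44))*35 = ((-2 + 6*(4/3)²)*(-44))*35 = ((-2 + 6*(16/9))*(-44))*35 = ((-2 + 32/3)*(-44))*35 = ((26/3)*(-44))*35 = -1144/3*35 = -40040/3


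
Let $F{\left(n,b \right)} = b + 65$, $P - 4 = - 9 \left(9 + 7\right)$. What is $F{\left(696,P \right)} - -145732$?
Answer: $145657$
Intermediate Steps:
$P = -140$ ($P = 4 - 9 \left(9 + 7\right) = 4 - 144 = -140$)
$F{\left(n,b \right)} = 65 + b$
$F{\left(696,P \right)} - -145732 = \left(65 - 140\right) - -145732 = -75 + 145732 = 145657$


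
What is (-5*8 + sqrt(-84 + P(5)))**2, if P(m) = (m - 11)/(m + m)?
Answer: 7577/5 - 48*I*sqrt(235) ≈ 1515.4 - 735.83*I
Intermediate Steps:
P(m) = (-11 + m)/(2*m) (P(m) = (-11 + m)/((2*m)) = (-11 + m)*(1/(2*m)) = (-11 + m)/(2*m))
(-5*8 + sqrt(-84 + P(5)))**2 = (-5*8 + sqrt(-84 + (1/2)*(-11 + 5)/5))**2 = (-1*40 + sqrt(-84 + (1/2)*(1/5)*(-6)))**2 = (-40 + sqrt(-84 - 3/5))**2 = (-40 + sqrt(-423/5))**2 = (-40 + 3*I*sqrt(235)/5)**2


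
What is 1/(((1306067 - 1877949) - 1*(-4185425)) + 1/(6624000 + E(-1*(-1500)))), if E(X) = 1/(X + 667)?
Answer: 14354208001/51869547842559710 ≈ 2.7674e-7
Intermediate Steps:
E(X) = 1/(667 + X)
1/(((1306067 - 1877949) - 1*(-4185425)) + 1/(6624000 + E(-1*(-1500)))) = 1/(((1306067 - 1877949) - 1*(-4185425)) + 1/(6624000 + 1/(667 - 1*(-1500)))) = 1/((-571882 + 4185425) + 1/(6624000 + 1/(667 + 1500))) = 1/(3613543 + 1/(6624000 + 1/2167)) = 1/(3613543 + 1/(14354208001/2167)) = 1/(3613543 + 2167/14354208001) = 1/(51869547842559710/14354208001) = 14354208001/51869547842559710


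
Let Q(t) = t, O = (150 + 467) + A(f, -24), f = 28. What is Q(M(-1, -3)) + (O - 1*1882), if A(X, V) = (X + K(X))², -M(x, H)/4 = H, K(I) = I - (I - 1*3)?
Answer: -292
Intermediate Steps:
K(I) = 3 (K(I) = I - (I - 3) = I - (-3 + I) = I + (3 - I) = 3)
M(x, H) = -4*H
A(X, V) = (3 + X)² (A(X, V) = (X + 3)² = (3 + X)²)
O = 1578 (O = (150 + 467) + (3 + 28)² = 617 + 31² = 617 + 961 = 1578)
Q(M(-1, -3)) + (O - 1*1882) = -4*(-3) + (1578 - 1*1882) = 12 + (1578 - 1882) = 12 - 304 = -292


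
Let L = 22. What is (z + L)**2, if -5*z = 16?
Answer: 8836/25 ≈ 353.44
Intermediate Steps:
z = -16/5 (z = -1/5*16 = -16/5 ≈ -3.2000)
(z + L)**2 = (-16/5 + 22)**2 = (94/5)**2 = 8836/25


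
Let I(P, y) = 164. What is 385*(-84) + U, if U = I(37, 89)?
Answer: -32176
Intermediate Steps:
U = 164
385*(-84) + U = 385*(-84) + 164 = -32340 + 164 = -32176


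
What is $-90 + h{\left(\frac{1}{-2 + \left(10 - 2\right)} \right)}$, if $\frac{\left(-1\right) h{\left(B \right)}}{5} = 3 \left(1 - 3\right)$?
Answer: $-60$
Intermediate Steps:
$h{\left(B \right)} = 30$ ($h{\left(B \right)} = - 5 \cdot 3 \left(1 - 3\right) = - 5 \cdot 3 \left(-2\right) = \left(-5\right) \left(-6\right) = 30$)
$-90 + h{\left(\frac{1}{-2 + \left(10 - 2\right)} \right)} = -90 + 30 = -60$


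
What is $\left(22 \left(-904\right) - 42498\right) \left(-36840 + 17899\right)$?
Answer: $1181653226$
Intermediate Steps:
$\left(22 \left(-904\right) - 42498\right) \left(-36840 + 17899\right) = \left(-19888 - 42498\right) \left(-18941\right) = \left(-62386\right) \left(-18941\right) = 1181653226$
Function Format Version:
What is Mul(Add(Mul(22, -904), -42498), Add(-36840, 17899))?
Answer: 1181653226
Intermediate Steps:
Mul(Add(Mul(22, -904), -42498), Add(-36840, 17899)) = Mul(Add(-19888, -42498), -18941) = Mul(-62386, -18941) = 1181653226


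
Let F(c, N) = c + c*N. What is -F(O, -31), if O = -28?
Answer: -840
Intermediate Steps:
F(c, N) = c + N*c
-F(O, -31) = -(-28)*(1 - 31) = -(-28)*(-30) = -1*840 = -840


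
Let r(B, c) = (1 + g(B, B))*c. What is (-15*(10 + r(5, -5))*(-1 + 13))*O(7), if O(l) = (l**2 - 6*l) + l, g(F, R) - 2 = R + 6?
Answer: 151200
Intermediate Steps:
g(F, R) = 8 + R (g(F, R) = 2 + (R + 6) = 2 + (6 + R) = 8 + R)
r(B, c) = c*(9 + B) (r(B, c) = (1 + (8 + B))*c = (9 + B)*c = c*(9 + B))
O(l) = l**2 - 5*l
(-15*(10 + r(5, -5))*(-1 + 13))*O(7) = (-15*(10 - 5*(9 + 5))*(-1 + 13))*(7*(-5 + 7)) = (-15*(10 - 5*14)*12)*(7*2) = -15*(10 - 70)*12*14 = -(-900)*12*14 = -15*(-720)*14 = 10800*14 = 151200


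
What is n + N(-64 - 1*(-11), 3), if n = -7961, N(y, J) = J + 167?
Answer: -7791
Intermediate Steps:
N(y, J) = 167 + J
n + N(-64 - 1*(-11), 3) = -7961 + (167 + 3) = -7961 + 170 = -7791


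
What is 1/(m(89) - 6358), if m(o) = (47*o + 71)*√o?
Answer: 3179/785082880 + 2127*√89/785082880 ≈ 2.9608e-5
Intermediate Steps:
m(o) = √o*(71 + 47*o) (m(o) = (71 + 47*o)*√o = √o*(71 + 47*o))
1/(m(89) - 6358) = 1/(√89*(71 + 47*89) - 6358) = 1/(√89*(71 + 4183) - 6358) = 1/(√89*4254 - 6358) = 1/(4254*√89 - 6358) = 1/(-6358 + 4254*√89)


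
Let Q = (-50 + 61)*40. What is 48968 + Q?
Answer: 49408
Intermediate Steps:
Q = 440 (Q = 11*40 = 440)
48968 + Q = 48968 + 440 = 49408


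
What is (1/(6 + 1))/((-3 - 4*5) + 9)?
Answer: -1/98 ≈ -0.010204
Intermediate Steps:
(1/(6 + 1))/((-3 - 4*5) + 9) = (1/7)/((-3 - 20) + 9) = ((⅐)*1)/(-23 + 9) = (⅐)/(-14) = (⅐)*(-1/14) = -1/98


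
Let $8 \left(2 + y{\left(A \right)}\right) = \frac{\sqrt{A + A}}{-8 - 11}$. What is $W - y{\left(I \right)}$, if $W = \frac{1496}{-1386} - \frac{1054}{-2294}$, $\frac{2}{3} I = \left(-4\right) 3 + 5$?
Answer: $\frac{3217}{2331} + \frac{i \sqrt{21}}{152} \approx 1.3801 + 0.030149 i$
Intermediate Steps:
$I = - \frac{21}{2}$ ($I = \frac{3 \left(\left(-4\right) 3 + 5\right)}{2} = \frac{3 \left(-12 + 5\right)}{2} = \frac{3}{2} \left(-7\right) = - \frac{21}{2} \approx -10.5$)
$y{\left(A \right)} = -2 - \frac{\sqrt{2} \sqrt{A}}{152}$ ($y{\left(A \right)} = -2 + \frac{\sqrt{A + A} \frac{1}{-8 - 11}}{8} = -2 + \frac{\sqrt{2 A} \frac{1}{-19}}{8} = -2 + \frac{\sqrt{2} \sqrt{A} \left(- \frac{1}{19}\right)}{8} = -2 + \frac{\left(- \frac{1}{19}\right) \sqrt{2} \sqrt{A}}{8} = -2 - \frac{\sqrt{2} \sqrt{A}}{152}$)
$W = - \frac{1445}{2331}$ ($W = 1496 \left(- \frac{1}{1386}\right) - - \frac{17}{37} = - \frac{68}{63} + \frac{17}{37} = - \frac{1445}{2331} \approx -0.61991$)
$W - y{\left(I \right)} = - \frac{1445}{2331} - \left(-2 - \frac{\sqrt{2} \sqrt{- \frac{21}{2}}}{152}\right) = - \frac{1445}{2331} - \left(-2 - \frac{\sqrt{2} \frac{i \sqrt{42}}{2}}{152}\right) = - \frac{1445}{2331} - \left(-2 - \frac{i \sqrt{21}}{152}\right) = - \frac{1445}{2331} + \left(2 + \frac{i \sqrt{21}}{152}\right) = \frac{3217}{2331} + \frac{i \sqrt{21}}{152}$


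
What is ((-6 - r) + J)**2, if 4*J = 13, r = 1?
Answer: 225/16 ≈ 14.063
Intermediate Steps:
J = 13/4 (J = (1/4)*13 = 13/4 ≈ 3.2500)
((-6 - r) + J)**2 = ((-6 - 1*1) + 13/4)**2 = ((-6 - 1) + 13/4)**2 = (-7 + 13/4)**2 = (-15/4)**2 = 225/16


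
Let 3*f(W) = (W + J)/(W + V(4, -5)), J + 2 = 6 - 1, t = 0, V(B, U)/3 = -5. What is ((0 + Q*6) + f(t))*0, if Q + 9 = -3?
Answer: 0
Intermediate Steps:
Q = -12 (Q = -9 - 3 = -12)
V(B, U) = -15 (V(B, U) = 3*(-5) = -15)
J = 3 (J = -2 + (6 - 1) = -2 + 5 = 3)
f(W) = (3 + W)/(3*(-15 + W)) (f(W) = ((W + 3)/(W - 15))/3 = ((3 + W)/(-15 + W))/3 = (3 + W)/(3*(-15 + W)))
((0 + Q*6) + f(t))*0 = ((0 - 12*6) + (3 + 0)/(3*(-15 + 0)))*0 = ((0 - 72) + (1/3)*3/(-15))*0 = (-72 + (1/3)*(-1/15)*3)*0 = (-72 - 1/15)*0 = -1081/15*0 = 0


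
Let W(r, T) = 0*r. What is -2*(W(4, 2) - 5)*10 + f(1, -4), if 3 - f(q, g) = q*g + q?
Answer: 106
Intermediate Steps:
W(r, T) = 0
f(q, g) = 3 - q - g*q (f(q, g) = 3 - (q*g + q) = 3 - (g*q + q) = 3 - (q + g*q) = 3 + (-q - g*q) = 3 - q - g*q)
-2*(W(4, 2) - 5)*10 + f(1, -4) = -2*(0 - 5)*10 + (3 - 1*1 - 1*(-4)*1) = -2*(-5)*10 + (3 - 1 + 4) = 10*10 + 6 = 100 + 6 = 106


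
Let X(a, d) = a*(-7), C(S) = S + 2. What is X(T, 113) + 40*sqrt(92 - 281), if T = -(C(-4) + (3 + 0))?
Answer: 7 + 120*I*sqrt(21) ≈ 7.0 + 549.91*I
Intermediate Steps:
C(S) = 2 + S
T = -1 (T = -((2 - 4) + (3 + 0)) = -(-2 + 3) = -1*1 = -1)
X(a, d) = -7*a
X(T, 113) + 40*sqrt(92 - 281) = -7*(-1) + 40*sqrt(92 - 281) = 7 + 40*sqrt(-189) = 7 + 40*(3*I*sqrt(21)) = 7 + 120*I*sqrt(21)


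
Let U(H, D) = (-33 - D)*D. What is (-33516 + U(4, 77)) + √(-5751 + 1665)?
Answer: -41986 + 3*I*√454 ≈ -41986.0 + 63.922*I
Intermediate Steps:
U(H, D) = D*(-33 - D)
(-33516 + U(4, 77)) + √(-5751 + 1665) = (-33516 - 1*77*(33 + 77)) + √(-5751 + 1665) = (-33516 - 1*77*110) + √(-4086) = (-33516 - 8470) + 3*I*√454 = -41986 + 3*I*√454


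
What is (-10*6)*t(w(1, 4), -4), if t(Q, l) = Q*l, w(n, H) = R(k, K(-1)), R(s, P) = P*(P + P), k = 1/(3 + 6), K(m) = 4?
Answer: 7680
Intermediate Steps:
k = ⅑ (k = 1/9 = ⅑ ≈ 0.11111)
R(s, P) = 2*P² (R(s, P) = P*(2*P) = 2*P²)
w(n, H) = 32 (w(n, H) = 2*4² = 2*16 = 32)
(-10*6)*t(w(1, 4), -4) = (-10*6)*(32*(-4)) = -60*(-128) = 7680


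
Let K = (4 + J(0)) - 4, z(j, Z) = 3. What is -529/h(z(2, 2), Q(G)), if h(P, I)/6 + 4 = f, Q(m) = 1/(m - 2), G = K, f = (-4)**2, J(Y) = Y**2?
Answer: -529/72 ≈ -7.3472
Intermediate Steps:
f = 16
K = 0 (K = (4 + 0**2) - 4 = (4 + 0) - 4 = 4 - 4 = 0)
G = 0
Q(m) = 1/(-2 + m)
h(P, I) = 72 (h(P, I) = -24 + 6*16 = -24 + 96 = 72)
-529/h(z(2, 2), Q(G)) = -529/72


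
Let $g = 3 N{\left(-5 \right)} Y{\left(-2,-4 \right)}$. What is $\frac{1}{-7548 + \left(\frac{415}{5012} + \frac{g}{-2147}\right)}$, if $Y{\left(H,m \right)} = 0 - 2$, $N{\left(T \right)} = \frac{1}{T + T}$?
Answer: $- \frac{53803820}{406106793371} \approx -0.00013249$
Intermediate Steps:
$N{\left(T \right)} = \frac{1}{2 T}$
$Y{\left(H,m \right)} = -2$ ($Y{\left(H,m \right)} = 0 - 2 = -2$)
$g = \frac{3}{5}$ ($g = 3 \frac{1}{2 \left(-5\right)} \left(-2\right) = 3 \cdot \frac{1}{2} \left(- \frac{1}{5}\right) \left(-2\right) = 3 \left(- \frac{1}{10}\right) \left(-2\right) = \left(- \frac{3}{10}\right) \left(-2\right) = \frac{3}{5} \approx 0.6$)
$\frac{1}{-7548 + \left(\frac{415}{5012} + \frac{g}{-2147}\right)} = \frac{1}{-7548 + \left(\frac{415}{5012} + \frac{3}{5 \left(-2147\right)}\right)} = \frac{1}{-7548 + \left(415 \cdot \frac{1}{5012} + \frac{3}{5} \left(- \frac{1}{2147}\right)\right)} = \frac{1}{-7548 + \left(\frac{415}{5012} - \frac{3}{10735}\right)} = \frac{1}{-7548 + \frac{4439989}{53803820}} = \frac{1}{- \frac{406106793371}{53803820}} = - \frac{53803820}{406106793371}$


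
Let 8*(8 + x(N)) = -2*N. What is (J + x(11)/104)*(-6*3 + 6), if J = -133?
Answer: 166113/104 ≈ 1597.2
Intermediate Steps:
x(N) = -8 - N/4 (x(N) = -8 + (-2*N)/8 = -8 - N/4)
(J + x(11)/104)*(-6*3 + 6) = (-133 + (-8 - ¼*11)/104)*(-6*3 + 6) = (-133 + (-8 - 11/4)*(1/104))*(-18 + 6) = (-133 - 43/4*1/104)*(-12) = (-133 - 43/416)*(-12) = -55371/416*(-12) = 166113/104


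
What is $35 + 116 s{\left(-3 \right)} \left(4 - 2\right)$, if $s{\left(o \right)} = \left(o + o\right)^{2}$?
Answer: $8387$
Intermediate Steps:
$s{\left(o \right)} = 4 o^{2}$ ($s{\left(o \right)} = \left(2 o\right)^{2} = 4 o^{2}$)
$35 + 116 s{\left(-3 \right)} \left(4 - 2\right) = 35 + 116 \cdot 4 \left(-3\right)^{2} \left(4 - 2\right) = 35 + 116 \cdot 4 \cdot 9 \cdot 2 = 35 + 116 \cdot 36 \cdot 2 = 35 + 116 \cdot 72 = 35 + 8352 = 8387$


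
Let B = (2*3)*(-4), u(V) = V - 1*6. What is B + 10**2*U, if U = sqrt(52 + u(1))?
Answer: -24 + 100*sqrt(47) ≈ 661.57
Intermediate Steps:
u(V) = -6 + V (u(V) = V - 6 = -6 + V)
B = -24 (B = 6*(-4) = -24)
U = sqrt(47) (U = sqrt(52 + (-6 + 1)) = sqrt(52 - 5) = sqrt(47) ≈ 6.8557)
B + 10**2*U = -24 + 10**2*sqrt(47) = -24 + 100*sqrt(47)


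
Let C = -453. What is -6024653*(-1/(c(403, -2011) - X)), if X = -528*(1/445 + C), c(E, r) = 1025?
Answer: -2680970585/105980227 ≈ -25.297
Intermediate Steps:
X = 106436352/445 (X = -528*(1/445 - 453) = -528*(-201584/445) = 106436352/445 ≈ 2.3918e+5)
-6024653*(-1/(c(403, -2011) - X)) = -6024653*(-1/(1025 - 1*106436352/445)) = -6024653*(-1/(1025 - 106436352/445)) = -6024653/((-1*(-105980227/445))) = -6024653/105980227/445 = -6024653*445/105980227 = -2680970585/105980227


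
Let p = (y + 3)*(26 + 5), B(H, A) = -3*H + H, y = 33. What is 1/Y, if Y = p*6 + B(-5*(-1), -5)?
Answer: 1/6686 ≈ 0.00014957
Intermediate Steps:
B(H, A) = -2*H
p = 1116 (p = (33 + 3)*(26 + 5) = 36*31 = 1116)
Y = 6686 (Y = 1116*6 - (-10)*(-1) = 6696 - 2*5 = 6696 - 10 = 6686)
1/Y = 1/6686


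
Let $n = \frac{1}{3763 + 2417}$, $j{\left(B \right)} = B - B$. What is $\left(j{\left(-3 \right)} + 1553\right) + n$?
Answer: $\frac{9597541}{6180} \approx 1553.0$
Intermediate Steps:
$j{\left(B \right)} = 0$
$n = \frac{1}{6180} \approx 0.00016181$
$\left(j{\left(-3 \right)} + 1553\right) + n = \left(0 + 1553\right) + \frac{1}{6180} = 1553 + \frac{1}{6180} = \frac{9597541}{6180}$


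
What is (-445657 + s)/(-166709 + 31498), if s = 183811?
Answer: 261846/135211 ≈ 1.9366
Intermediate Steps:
(-445657 + s)/(-166709 + 31498) = (-445657 + 183811)/(-166709 + 31498) = -261846/(-135211) = -261846*(-1/135211) = 261846/135211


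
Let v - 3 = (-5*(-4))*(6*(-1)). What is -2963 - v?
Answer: -2846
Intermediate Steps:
v = -117 (v = 3 + (-5*(-4))*(6*(-1)) = 3 + 20*(-6) = 3 - 120 = -117)
-2963 - v = -2963 - 1*(-117) = -2963 + 117 = -2846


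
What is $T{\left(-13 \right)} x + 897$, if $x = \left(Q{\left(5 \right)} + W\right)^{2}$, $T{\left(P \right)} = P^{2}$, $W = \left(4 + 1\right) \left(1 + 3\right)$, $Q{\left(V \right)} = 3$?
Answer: $90298$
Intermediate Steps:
$W = 20$ ($W = 5 \cdot 4 = 20$)
$x = 529$ ($x = \left(3 + 20\right)^{2} = 23^{2} = 529$)
$T{\left(-13 \right)} x + 897 = \left(-13\right)^{2} \cdot 529 + 897 = 169 \cdot 529 + 897 = 89401 + 897 = 90298$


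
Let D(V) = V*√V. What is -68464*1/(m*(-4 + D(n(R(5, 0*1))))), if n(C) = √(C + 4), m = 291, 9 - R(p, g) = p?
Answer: 68464/(1164 - 1164*2^(¼)) ≈ -310.87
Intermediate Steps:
R(p, g) = 9 - p
n(C) = √(4 + C)
D(V) = V^(3/2)
-68464*1/(m*(-4 + D(n(R(5, 0*1))))) = -68464*1/(291*(-4 + (√(4 + (9 - 1*5)))^(3/2))) = -68464*1/(291*(-4 + (√(4 + (9 - 5)))^(3/2))) = -68464*1/(291*(-4 + (√(4 + 4))^(3/2))) = -68464*1/(291*(-4 + (√8)^(3/2))) = -68464*1/(291*(-4 + (2*√2)^(3/2))) = -68464*1/(291*(-4 + 4*2^(¼))) = -68464/(-1164 + 1164*2^(¼))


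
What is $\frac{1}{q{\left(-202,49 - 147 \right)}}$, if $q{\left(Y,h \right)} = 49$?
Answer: $\frac{1}{49} \approx 0.020408$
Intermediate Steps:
$\frac{1}{q{\left(-202,49 - 147 \right)}} = \frac{1}{49}$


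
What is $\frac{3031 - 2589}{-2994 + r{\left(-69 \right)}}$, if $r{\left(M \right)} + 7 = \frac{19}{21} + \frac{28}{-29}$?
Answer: $- \frac{134589}{913823} \approx -0.14728$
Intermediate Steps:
$r{\left(M \right)} = - \frac{4300}{609}$ ($r{\left(M \right)} = -7 + \left(\frac{19}{21} + \frac{28}{-29}\right) = -7 + \left(19 \cdot \frac{1}{21} + 28 \left(- \frac{1}{29}\right)\right) = -7 + \left(\frac{19}{21} - \frac{28}{29}\right) = -7 - \frac{37}{609} = - \frac{4300}{609}$)
$\frac{3031 - 2589}{-2994 + r{\left(-69 \right)}} = \frac{3031 - 2589}{-2994 - \frac{4300}{609}} = \frac{442}{- \frac{1827646}{609}} = 442 \left(- \frac{609}{1827646}\right) = - \frac{134589}{913823}$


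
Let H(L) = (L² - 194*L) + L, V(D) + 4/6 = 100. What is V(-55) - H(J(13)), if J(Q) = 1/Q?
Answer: 57886/507 ≈ 114.17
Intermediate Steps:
V(D) = 298/3 (V(D) = -⅔ + 100 = 298/3)
H(L) = L² - 193*L
V(-55) - H(J(13)) = 298/3 - (-193 + 1/13)/13 = 298/3 - (-2508)/(13*13) = 298/3 - 1*(-2508/169) = 298/3 + 2508/169 = 57886/507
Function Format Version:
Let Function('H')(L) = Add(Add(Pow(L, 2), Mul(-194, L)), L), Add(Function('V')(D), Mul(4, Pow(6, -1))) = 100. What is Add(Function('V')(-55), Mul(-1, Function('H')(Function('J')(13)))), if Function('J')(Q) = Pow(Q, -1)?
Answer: Rational(57886, 507) ≈ 114.17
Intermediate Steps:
Function('V')(D) = Rational(298, 3) (Function('V')(D) = Add(Rational(-2, 3), 100) = Rational(298, 3))
Function('H')(L) = Add(Pow(L, 2), Mul(-193, L))
Add(Function('V')(-55), Mul(-1, Function('H')(Function('J')(13)))) = Add(Rational(298, 3), Mul(-1, Mul(Pow(13, -1), Add(-193, Pow(13, -1))))) = Add(Rational(298, 3), Mul(-1, Mul(Rational(1, 13), Add(-193, Rational(1, 13))))) = Add(Rational(298, 3), Mul(-1, Mul(Rational(1, 13), Rational(-2508, 13)))) = Add(Rational(298, 3), Mul(-1, Rational(-2508, 169))) = Add(Rational(298, 3), Rational(2508, 169)) = Rational(57886, 507)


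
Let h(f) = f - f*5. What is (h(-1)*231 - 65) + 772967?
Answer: 773826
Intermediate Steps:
h(f) = -4*f (h(f) = f - 5*f = -4*f)
(h(-1)*231 - 65) + 772967 = (-4*(-1)*231 - 65) + 772967 = (4*231 - 65) + 772967 = (924 - 65) + 772967 = 859 + 772967 = 773826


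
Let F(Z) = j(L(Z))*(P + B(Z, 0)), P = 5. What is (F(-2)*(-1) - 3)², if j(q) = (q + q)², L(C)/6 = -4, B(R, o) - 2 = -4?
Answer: 47817225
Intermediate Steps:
B(R, o) = -2 (B(R, o) = 2 - 4 = -2)
L(C) = -24 (L(C) = 6*(-4) = -24)
j(q) = 4*q² (j(q) = (2*q)² = 4*q²)
F(Z) = 6912 (F(Z) = (4*(-24)²)*(5 - 2) = (4*576)*3 = 2304*3 = 6912)
(F(-2)*(-1) - 3)² = (6912*(-1) - 3)² = (-6912 - 3)² = (-6915)² = 47817225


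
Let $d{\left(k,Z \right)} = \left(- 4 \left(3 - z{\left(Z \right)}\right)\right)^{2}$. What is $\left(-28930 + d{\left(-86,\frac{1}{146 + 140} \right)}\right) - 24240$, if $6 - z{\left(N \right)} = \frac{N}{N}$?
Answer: $-53106$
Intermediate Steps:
$z{\left(N \right)} = 5$ ($z{\left(N \right)} = 6 - \frac{N}{N} = 6 - 1 = 5$)
$d{\left(k,Z \right)} = 64$ ($d{\left(k,Z \right)} = \left(- 4 \left(3 - 5\right)\right)^{2} = \left(\left(-4\right) \left(-2\right)\right)^{2} = 8^{2} = 64$)
$\left(-28930 + d{\left(-86,\frac{1}{146 + 140} \right)}\right) - 24240 = \left(-28930 + 64\right) - 24240 = -28866 - 24240 = -53106$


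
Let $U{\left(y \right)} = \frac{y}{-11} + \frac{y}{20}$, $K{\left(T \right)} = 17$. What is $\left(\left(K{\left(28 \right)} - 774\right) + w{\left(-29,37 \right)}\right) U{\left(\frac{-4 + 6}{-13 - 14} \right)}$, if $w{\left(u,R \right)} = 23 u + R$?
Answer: $- \frac{1387}{330} \approx -4.203$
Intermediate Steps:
$w{\left(u,R \right)} = R + 23 u$
$U{\left(y \right)} = - \frac{9 y}{220}$ ($U{\left(y \right)} = y \left(- \frac{1}{11}\right) + y \frac{1}{20} = - \frac{y}{11} + \frac{y}{20} = - \frac{9 y}{220}$)
$\left(\left(K{\left(28 \right)} - 774\right) + w{\left(-29,37 \right)}\right) U{\left(\frac{-4 + 6}{-13 - 14} \right)} = \left(\left(17 - 774\right) + \left(37 + 23 \left(-29\right)\right)\right) \left(- \frac{9 \frac{-4 + 6}{-13 - 14}}{220}\right) = \left(\left(17 - 774\right) + \left(37 - 667\right)\right) \left(- \frac{9 \frac{2}{-27}}{220}\right) = \left(-757 - 630\right) \left(- \frac{9 \cdot 2 \left(- \frac{1}{27}\right)}{220}\right) = - 1387 \left(\left(- \frac{9}{220}\right) \left(- \frac{2}{27}\right)\right) = \left(-1387\right) \frac{1}{330} = - \frac{1387}{330}$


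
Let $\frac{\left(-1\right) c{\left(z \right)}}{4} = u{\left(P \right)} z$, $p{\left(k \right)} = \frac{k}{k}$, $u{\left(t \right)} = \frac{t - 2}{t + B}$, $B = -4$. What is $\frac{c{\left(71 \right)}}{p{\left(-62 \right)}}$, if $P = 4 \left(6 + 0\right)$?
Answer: $- \frac{1562}{5} \approx -312.4$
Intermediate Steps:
$P = 24$ ($P = 4 \cdot 6 = 24$)
$u{\left(t \right)} = \frac{-2 + t}{-4 + t}$ ($u{\left(t \right)} = \frac{t - 2}{t - 4} = \frac{-2 + t}{-4 + t}$)
$p{\left(k \right)} = 1$
$c{\left(z \right)} = - \frac{22 z}{5}$ ($c{\left(z \right)} = - 4 \frac{-2 + 24}{-4 + 24} z = - 4 \cdot \frac{1}{20} \cdot 22 z = - 4 \frac{11 z}{10} = - \frac{22 z}{5}$)
$\frac{c{\left(71 \right)}}{p{\left(-62 \right)}} = \frac{\left(- \frac{22}{5}\right) 71}{1} = \left(- \frac{1562}{5}\right) 1 = - \frac{1562}{5}$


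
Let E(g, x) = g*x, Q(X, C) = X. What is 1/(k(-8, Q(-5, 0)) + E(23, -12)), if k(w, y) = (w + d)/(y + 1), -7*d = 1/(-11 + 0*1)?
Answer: -308/84393 ≈ -0.0036496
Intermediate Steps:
d = 1/77 (d = -1/(7*(-11 + 0*1)) = -1/(7*(-11 + 0)) = -⅐/(-11) = -⅐*(-1/11) = 1/77 ≈ 0.012987)
k(w, y) = (1/77 + w)/(1 + y) (k(w, y) = (w + 1/77)/(y + 1) = (1/77 + w)/(1 + y))
1/(k(-8, Q(-5, 0)) + E(23, -12)) = 1/((1/77 - 8)/(1 - 5) + 23*(-12)) = 1/(-615/77/(-4) - 276) = 1/(-¼*(-615/77) - 276) = 1/(615/308 - 276) = 1/(-84393/308) = -308/84393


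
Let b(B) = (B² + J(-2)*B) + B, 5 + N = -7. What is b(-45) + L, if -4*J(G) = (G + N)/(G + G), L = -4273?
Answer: -18029/8 ≈ -2253.6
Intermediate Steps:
N = -12 (N = -5 - 7 = -12)
J(G) = -(-12 + G)/(8*G) (J(G) = -(G - 12)/(4*(G + G)) = -(-12 + G)/(4*(2*G)) = -(-12 + G)*1/(2*G)/4 = -(-12 + G)/(8*G))
b(B) = B² + B/8 (b(B) = (B² + ((⅛)*(12 - 1*(-2))/(-2))*B) + B = (B² + ((⅛)*(-½)*(12 + 2))*B) + B = (B² + ((⅛)*(-½)*14)*B) + B = (B² - 7*B/8) + B = B² + B/8)
b(-45) + L = -45*(⅛ - 45) - 4273 = -45*(-359/8) - 4273 = 16155/8 - 4273 = -18029/8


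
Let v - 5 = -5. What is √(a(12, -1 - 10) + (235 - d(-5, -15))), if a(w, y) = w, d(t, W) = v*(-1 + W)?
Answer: √247 ≈ 15.716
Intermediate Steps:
v = 0 (v = 5 - 5 = 0)
d(t, W) = 0 (d(t, W) = 0*(-1 + W) = 0)
√(a(12, -1 - 10) + (235 - d(-5, -15))) = √(12 + (235 - 1*0)) = √(12 + (235 + 0)) = √(12 + 235) = √247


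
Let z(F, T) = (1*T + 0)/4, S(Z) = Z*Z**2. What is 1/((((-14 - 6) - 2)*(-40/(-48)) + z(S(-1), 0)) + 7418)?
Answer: 3/22199 ≈ 0.00013514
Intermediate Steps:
S(Z) = Z**3
z(F, T) = T/4 (z(F, T) = (T + 0)*(1/4) = T*(1/4) = T/4)
1/((((-14 - 6) - 2)*(-40/(-48)) + z(S(-1), 0)) + 7418) = 1/((((-14 - 6) - 2)*(-40/(-48)) + (1/4)*0) + 7418) = 1/(((-20 - 2)*(-40*(-1/48)) + 0) + 7418) = 1/((-22*5/6 + 0) + 7418) = 1/((-55/3 + 0) + 7418) = 1/(-55/3 + 7418) = 1/(22199/3) = 3/22199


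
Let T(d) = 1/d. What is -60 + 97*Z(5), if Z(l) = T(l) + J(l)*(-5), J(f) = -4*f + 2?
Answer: 43447/5 ≈ 8689.4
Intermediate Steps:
J(f) = 2 - 4*f
Z(l) = -10 + 1/l + 20*l (Z(l) = 1/l + (2 - 4*l)*(-5) = 1/l + (-10 + 20*l) = -10 + 1/l + 20*l)
-60 + 97*Z(5) = -60 + 97*(-10 + 1/5 + 20*5) = -60 + 97*(-10 + 1/5 + 100) = -60 + 97*(451/5) = -60 + 43747/5 = 43447/5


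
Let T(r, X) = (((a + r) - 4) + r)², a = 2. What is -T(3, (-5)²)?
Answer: -16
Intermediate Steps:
T(r, X) = (-2 + 2*r)² (T(r, X) = (((2 + r) - 4) + r)² = ((-2 + r) + r)² = (-2 + 2*r)²)
-T(3, (-5)²) = -4*(-1 + 3)² = -4*2² = -4*4 = -1*16 = -16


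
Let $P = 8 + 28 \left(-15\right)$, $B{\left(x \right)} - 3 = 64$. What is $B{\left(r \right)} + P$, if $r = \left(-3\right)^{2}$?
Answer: $-345$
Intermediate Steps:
$r = 9$
$B{\left(x \right)} = 67$ ($B{\left(x \right)} = 3 + 64 = 67$)
$P = -412$ ($P = 8 - 420 = -412$)
$B{\left(r \right)} + P = 67 - 412 = -345$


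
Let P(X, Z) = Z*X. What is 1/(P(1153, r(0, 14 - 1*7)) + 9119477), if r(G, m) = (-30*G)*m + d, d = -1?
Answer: 1/9118324 ≈ 1.0967e-7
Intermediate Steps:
r(G, m) = -1 - 30*G*m (r(G, m) = (-30*G)*m - 1 = -30*G*m - 1 = -1 - 30*G*m)
P(X, Z) = X*Z
1/(P(1153, r(0, 14 - 1*7)) + 9119477) = 1/(1153*(-1 - 30*0*(14 - 1*7)) + 9119477) = 1/(1153*(-1 - 30*0*(14 - 7)) + 9119477) = 1/(1153*(-1 - 30*0*7) + 9119477) = 1/(1153*(-1 + 0) + 9119477) = 1/(1153*(-1) + 9119477) = 1/(-1153 + 9119477) = 1/9118324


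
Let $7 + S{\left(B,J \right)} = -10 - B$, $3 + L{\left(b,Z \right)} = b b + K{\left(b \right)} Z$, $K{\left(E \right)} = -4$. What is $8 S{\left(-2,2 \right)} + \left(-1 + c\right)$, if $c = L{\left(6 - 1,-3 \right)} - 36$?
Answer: $-123$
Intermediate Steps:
$L{\left(b,Z \right)} = -3 + b^{2} - 4 Z$ ($L{\left(b,Z \right)} = -3 - \left(4 Z - b b\right) = -3 - \left(- b^{2} + 4 Z\right) = -3 + b^{2} - 4 Z$)
$c = -2$ ($c = \left(-3 + \left(6 - 1\right)^{2} - -12\right) - 36 = \left(-3 + 5^{2} + 12\right) - 36 = \left(-3 + 25 + 12\right) - 36 = 34 - 36 = -2$)
$S{\left(B,J \right)} = -17 - B$ ($S{\left(B,J \right)} = -7 - \left(10 + B\right) = -17 - B$)
$8 S{\left(-2,2 \right)} + \left(-1 + c\right) = 8 \left(-17 - -2\right) - 3 = 8 \left(-17 + 2\right) - 3 = 8 \left(-15\right) - 3 = -120 - 3 = -123$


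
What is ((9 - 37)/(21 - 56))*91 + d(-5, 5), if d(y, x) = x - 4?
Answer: 369/5 ≈ 73.800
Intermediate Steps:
d(y, x) = -4 + x
((9 - 37)/(21 - 56))*91 + d(-5, 5) = ((9 - 37)/(21 - 56))*91 + (-4 + 5) = -28/(-35)*91 + 1 = -28*(-1/35)*91 + 1 = (4/5)*91 + 1 = 364/5 + 1 = 369/5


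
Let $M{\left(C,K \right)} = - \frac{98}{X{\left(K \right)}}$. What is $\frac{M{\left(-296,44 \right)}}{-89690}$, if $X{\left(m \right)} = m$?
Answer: $\frac{49}{1973180} \approx 2.4833 \cdot 10^{-5}$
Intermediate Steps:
$M{\left(C,K \right)} = - \frac{98}{K}$
$\frac{M{\left(-296,44 \right)}}{-89690} = \frac{\left(-98\right) \frac{1}{44}}{-89690} = \left(-98\right) \frac{1}{44} \left(- \frac{1}{89690}\right) = \left(- \frac{49}{22}\right) \left(- \frac{1}{89690}\right) = \frac{49}{1973180}$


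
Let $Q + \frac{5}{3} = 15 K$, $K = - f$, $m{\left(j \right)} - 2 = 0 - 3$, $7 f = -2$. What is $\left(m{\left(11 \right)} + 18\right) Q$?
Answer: $\frac{935}{21} \approx 44.524$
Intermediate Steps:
$f = - \frac{2}{7}$ ($f = \frac{1}{7} \left(-2\right) = - \frac{2}{7} \approx -0.28571$)
$m{\left(j \right)} = -1$ ($m{\left(j \right)} = 2 + \left(0 - 3\right) = 2 - 3 = -1$)
$K = \frac{2}{7}$ ($K = \left(-1\right) \left(- \frac{2}{7}\right) = \frac{2}{7} \approx 0.28571$)
$Q = \frac{55}{21}$ ($Q = - \frac{5}{3} + 15 \cdot \frac{2}{7} = - \frac{5}{3} + \frac{30}{7} = \frac{55}{21} \approx 2.619$)
$\left(m{\left(11 \right)} + 18\right) Q = \left(-1 + 18\right) \frac{55}{21} = 17 \cdot \frac{55}{21} = \frac{935}{21}$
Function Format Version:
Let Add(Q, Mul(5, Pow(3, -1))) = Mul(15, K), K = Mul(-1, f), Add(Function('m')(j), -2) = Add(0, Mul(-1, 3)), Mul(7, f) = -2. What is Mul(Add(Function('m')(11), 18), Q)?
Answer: Rational(935, 21) ≈ 44.524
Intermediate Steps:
f = Rational(-2, 7) (f = Mul(Rational(1, 7), -2) = Rational(-2, 7) ≈ -0.28571)
Function('m')(j) = -1 (Function('m')(j) = Add(2, Add(0, Mul(-1, 3))) = Add(2, Add(0, -3)) = Add(2, -3) = -1)
K = Rational(2, 7) (K = Mul(-1, Rational(-2, 7)) = Rational(2, 7) ≈ 0.28571)
Q = Rational(55, 21) (Q = Add(Rational(-5, 3), Mul(15, Rational(2, 7))) = Add(Rational(-5, 3), Rational(30, 7)) = Rational(55, 21) ≈ 2.6190)
Mul(Add(Function('m')(11), 18), Q) = Mul(Add(-1, 18), Rational(55, 21)) = Mul(17, Rational(55, 21)) = Rational(935, 21)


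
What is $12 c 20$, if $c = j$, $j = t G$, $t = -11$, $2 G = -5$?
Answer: $6600$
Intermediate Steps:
$G = - \frac{5}{2}$ ($G = \frac{1}{2} \left(-5\right) = - \frac{5}{2} \approx -2.5$)
$j = \frac{55}{2}$ ($j = \left(-11\right) \left(- \frac{5}{2}\right) = \frac{55}{2} \approx 27.5$)
$c = \frac{55}{2} \approx 27.5$
$12 c 20 = 12 \cdot \frac{55}{2} \cdot 20 = 330 \cdot 20 = 6600$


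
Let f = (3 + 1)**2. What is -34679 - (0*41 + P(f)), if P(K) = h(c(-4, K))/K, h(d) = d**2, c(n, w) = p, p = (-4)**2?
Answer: -34695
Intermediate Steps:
p = 16
c(n, w) = 16
f = 16 (f = 4**2 = 16)
P(K) = 256/K (P(K) = 16**2/K = 256/K)
-34679 - (0*41 + P(f)) = -34679 - (0*41 + 256/16) = -34679 - (0 + 256*(1/16)) = -34679 - (0 + 16) = -34679 - 1*16 = -34679 - 16 = -34695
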